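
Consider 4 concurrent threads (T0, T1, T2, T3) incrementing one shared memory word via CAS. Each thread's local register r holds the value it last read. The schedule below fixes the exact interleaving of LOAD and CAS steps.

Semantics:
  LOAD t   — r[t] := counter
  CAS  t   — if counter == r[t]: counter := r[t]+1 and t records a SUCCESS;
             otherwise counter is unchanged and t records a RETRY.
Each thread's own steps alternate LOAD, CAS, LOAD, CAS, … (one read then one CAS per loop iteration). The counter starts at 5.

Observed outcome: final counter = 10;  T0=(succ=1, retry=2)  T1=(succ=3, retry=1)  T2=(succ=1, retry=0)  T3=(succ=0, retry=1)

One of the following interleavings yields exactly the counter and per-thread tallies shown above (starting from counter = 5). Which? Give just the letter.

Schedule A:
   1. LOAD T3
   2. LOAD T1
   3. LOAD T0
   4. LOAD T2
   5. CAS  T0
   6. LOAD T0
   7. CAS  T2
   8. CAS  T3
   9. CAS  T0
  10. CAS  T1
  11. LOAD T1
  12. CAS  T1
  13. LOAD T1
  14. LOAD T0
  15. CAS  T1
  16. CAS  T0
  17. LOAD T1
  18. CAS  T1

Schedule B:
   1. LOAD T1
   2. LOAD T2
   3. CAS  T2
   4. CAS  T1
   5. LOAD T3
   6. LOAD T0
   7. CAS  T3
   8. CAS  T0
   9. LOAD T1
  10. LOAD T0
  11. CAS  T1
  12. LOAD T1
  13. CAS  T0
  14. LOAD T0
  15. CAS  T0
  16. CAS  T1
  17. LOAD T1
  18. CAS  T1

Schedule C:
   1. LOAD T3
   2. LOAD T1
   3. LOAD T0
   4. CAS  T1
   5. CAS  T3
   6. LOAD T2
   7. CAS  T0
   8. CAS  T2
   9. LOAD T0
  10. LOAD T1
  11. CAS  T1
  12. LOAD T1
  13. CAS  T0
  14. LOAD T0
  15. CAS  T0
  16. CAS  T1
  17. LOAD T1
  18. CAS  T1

C

Tracing schedule C:
T3 LOAD — after: cnt=5, r=5 — load
T1 LOAD — after: cnt=5, r=5 — load
T0 LOAD — after: cnt=5, r=5 — load
T1 CAS — after: cnt=6, r=5 — ok
T3 CAS — after: cnt=6, r=5 — retry
T2 LOAD — after: cnt=6, r=6 — load
T0 CAS — after: cnt=6, r=5 — retry
T2 CAS — after: cnt=7, r=6 — ok
T0 LOAD — after: cnt=7, r=7 — load
T1 LOAD — after: cnt=7, r=7 — load
T1 CAS — after: cnt=8, r=7 — ok
T1 LOAD — after: cnt=8, r=8 — load
T0 CAS — after: cnt=8, r=7 — retry
T0 LOAD — after: cnt=8, r=8 — load
T0 CAS — after: cnt=9, r=8 — ok
T1 CAS — after: cnt=9, r=8 — retry
T1 LOAD — after: cnt=9, r=9 — load
T1 CAS — after: cnt=10, r=9 — ok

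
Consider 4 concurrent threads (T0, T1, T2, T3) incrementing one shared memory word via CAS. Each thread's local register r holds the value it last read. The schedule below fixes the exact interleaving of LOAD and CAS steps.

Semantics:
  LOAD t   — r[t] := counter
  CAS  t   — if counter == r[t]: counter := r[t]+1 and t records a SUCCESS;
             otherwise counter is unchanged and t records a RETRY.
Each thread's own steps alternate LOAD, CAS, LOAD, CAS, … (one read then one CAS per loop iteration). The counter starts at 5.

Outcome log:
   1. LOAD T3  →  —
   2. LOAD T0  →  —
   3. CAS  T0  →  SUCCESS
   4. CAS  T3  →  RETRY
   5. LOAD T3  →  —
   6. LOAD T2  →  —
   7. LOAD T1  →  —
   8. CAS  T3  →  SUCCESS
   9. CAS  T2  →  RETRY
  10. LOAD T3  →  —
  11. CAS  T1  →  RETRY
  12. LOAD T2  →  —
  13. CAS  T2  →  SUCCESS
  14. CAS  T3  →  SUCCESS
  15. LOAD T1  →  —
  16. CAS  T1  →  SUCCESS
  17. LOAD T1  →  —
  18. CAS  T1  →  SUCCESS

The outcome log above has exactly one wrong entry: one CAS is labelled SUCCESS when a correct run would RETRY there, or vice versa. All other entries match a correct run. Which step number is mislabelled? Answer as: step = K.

Correct run:
step 1: T3 LOAD ⇒ load; ctr=5 reg=5
step 2: T0 LOAD ⇒ load; ctr=5 reg=5
step 3: T0 CAS ⇒ ok; ctr=6 reg=5
step 4: T3 CAS ⇒ retry; ctr=6 reg=5
step 5: T3 LOAD ⇒ load; ctr=6 reg=6
step 6: T2 LOAD ⇒ load; ctr=6 reg=6
step 7: T1 LOAD ⇒ load; ctr=6 reg=6
step 8: T3 CAS ⇒ ok; ctr=7 reg=6
step 9: T2 CAS ⇒ retry; ctr=7 reg=6
step 10: T3 LOAD ⇒ load; ctr=7 reg=7
step 11: T1 CAS ⇒ retry; ctr=7 reg=6
step 12: T2 LOAD ⇒ load; ctr=7 reg=7
step 13: T2 CAS ⇒ ok; ctr=8 reg=7
step 14: T3 CAS ⇒ retry; ctr=8 reg=7
step 15: T1 LOAD ⇒ load; ctr=8 reg=8
step 16: T1 CAS ⇒ ok; ctr=9 reg=8
step 17: T1 LOAD ⇒ load; ctr=9 reg=9
step 18: T1 CAS ⇒ ok; ctr=10 reg=9
Mismatch at 14.

step = 14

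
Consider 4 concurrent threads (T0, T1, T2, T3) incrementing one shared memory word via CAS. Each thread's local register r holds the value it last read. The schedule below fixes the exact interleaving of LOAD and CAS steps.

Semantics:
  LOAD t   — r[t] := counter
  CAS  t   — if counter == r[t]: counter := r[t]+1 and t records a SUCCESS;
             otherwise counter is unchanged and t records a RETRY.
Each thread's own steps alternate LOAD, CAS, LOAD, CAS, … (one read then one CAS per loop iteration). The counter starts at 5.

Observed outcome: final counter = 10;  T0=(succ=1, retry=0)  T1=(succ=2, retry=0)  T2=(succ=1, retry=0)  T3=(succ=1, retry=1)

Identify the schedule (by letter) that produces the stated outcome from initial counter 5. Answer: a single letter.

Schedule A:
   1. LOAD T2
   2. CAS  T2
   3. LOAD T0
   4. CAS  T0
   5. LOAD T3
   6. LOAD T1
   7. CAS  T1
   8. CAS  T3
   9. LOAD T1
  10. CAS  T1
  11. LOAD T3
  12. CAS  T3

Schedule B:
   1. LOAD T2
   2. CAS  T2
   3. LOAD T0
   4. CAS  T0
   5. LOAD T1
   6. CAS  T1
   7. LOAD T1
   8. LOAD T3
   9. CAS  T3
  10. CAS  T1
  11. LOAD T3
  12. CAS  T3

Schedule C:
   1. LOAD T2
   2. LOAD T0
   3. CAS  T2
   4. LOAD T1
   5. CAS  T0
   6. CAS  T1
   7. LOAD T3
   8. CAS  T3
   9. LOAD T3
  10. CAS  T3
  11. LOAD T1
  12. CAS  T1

Run A:
[1] T2.load  rd  (counter 5, T2.r 5)
[2] T2.cas  hit  (counter 6, T2.r 5)
[3] T0.load  rd  (counter 6, T0.r 6)
[4] T0.cas  hit  (counter 7, T0.r 6)
[5] T3.load  rd  (counter 7, T3.r 7)
[6] T1.load  rd  (counter 7, T1.r 7)
[7] T1.cas  hit  (counter 8, T1.r 7)
[8] T3.cas  miss  (counter 8, T3.r 7)
[9] T1.load  rd  (counter 8, T1.r 8)
[10] T1.cas  hit  (counter 9, T1.r 8)
[11] T3.load  rd  (counter 9, T3.r 9)
[12] T3.cas  hit  (counter 10, T3.r 9)

A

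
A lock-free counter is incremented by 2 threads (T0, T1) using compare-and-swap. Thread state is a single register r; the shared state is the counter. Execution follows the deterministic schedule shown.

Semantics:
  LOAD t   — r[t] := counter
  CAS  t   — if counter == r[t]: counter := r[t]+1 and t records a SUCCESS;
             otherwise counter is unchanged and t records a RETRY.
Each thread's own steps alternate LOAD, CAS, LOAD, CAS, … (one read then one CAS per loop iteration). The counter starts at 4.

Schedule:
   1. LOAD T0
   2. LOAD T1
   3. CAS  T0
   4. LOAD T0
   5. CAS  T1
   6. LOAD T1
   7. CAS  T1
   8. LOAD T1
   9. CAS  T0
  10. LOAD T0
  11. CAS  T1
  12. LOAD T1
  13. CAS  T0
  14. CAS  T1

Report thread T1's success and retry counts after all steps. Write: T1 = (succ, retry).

step 1: T0 LOAD ⇒ load; ctr=4 reg=4
step 2: T1 LOAD ⇒ load; ctr=4 reg=4
step 3: T0 CAS ⇒ ok; ctr=5 reg=4
step 4: T0 LOAD ⇒ load; ctr=5 reg=5
step 5: T1 CAS ⇒ retry; ctr=5 reg=4
step 6: T1 LOAD ⇒ load; ctr=5 reg=5
step 7: T1 CAS ⇒ ok; ctr=6 reg=5
step 8: T1 LOAD ⇒ load; ctr=6 reg=6
step 9: T0 CAS ⇒ retry; ctr=6 reg=5
step 10: T0 LOAD ⇒ load; ctr=6 reg=6
step 11: T1 CAS ⇒ ok; ctr=7 reg=6
step 12: T1 LOAD ⇒ load; ctr=7 reg=7
step 13: T0 CAS ⇒ retry; ctr=7 reg=6
step 14: T1 CAS ⇒ ok; ctr=8 reg=7

T1 = (3, 1)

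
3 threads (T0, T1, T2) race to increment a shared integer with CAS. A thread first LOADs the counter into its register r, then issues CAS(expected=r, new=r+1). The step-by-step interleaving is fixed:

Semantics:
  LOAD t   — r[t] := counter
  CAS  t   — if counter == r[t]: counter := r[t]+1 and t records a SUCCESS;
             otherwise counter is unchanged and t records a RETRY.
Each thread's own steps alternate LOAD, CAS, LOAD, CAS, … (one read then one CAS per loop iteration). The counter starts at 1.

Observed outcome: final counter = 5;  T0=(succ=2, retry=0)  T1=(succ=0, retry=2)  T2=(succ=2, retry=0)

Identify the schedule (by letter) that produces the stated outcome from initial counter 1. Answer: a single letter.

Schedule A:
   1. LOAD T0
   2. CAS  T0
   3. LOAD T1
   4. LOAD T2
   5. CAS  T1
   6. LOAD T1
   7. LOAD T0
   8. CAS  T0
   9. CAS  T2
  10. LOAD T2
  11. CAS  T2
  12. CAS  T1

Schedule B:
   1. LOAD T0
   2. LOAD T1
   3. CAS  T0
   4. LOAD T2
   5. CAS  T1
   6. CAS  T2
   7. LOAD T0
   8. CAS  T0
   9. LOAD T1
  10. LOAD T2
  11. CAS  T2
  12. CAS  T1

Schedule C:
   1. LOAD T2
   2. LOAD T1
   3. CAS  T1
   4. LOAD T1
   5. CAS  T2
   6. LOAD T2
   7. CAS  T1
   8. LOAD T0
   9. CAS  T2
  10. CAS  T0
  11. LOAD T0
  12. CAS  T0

Tracing schedule B:
T0 LOAD — after: cnt=1, r=1 — load
T1 LOAD — after: cnt=1, r=1 — load
T0 CAS — after: cnt=2, r=1 — ok
T2 LOAD — after: cnt=2, r=2 — load
T1 CAS — after: cnt=2, r=1 — retry
T2 CAS — after: cnt=3, r=2 — ok
T0 LOAD — after: cnt=3, r=3 — load
T0 CAS — after: cnt=4, r=3 — ok
T1 LOAD — after: cnt=4, r=4 — load
T2 LOAD — after: cnt=4, r=4 — load
T2 CAS — after: cnt=5, r=4 — ok
T1 CAS — after: cnt=5, r=4 — retry

B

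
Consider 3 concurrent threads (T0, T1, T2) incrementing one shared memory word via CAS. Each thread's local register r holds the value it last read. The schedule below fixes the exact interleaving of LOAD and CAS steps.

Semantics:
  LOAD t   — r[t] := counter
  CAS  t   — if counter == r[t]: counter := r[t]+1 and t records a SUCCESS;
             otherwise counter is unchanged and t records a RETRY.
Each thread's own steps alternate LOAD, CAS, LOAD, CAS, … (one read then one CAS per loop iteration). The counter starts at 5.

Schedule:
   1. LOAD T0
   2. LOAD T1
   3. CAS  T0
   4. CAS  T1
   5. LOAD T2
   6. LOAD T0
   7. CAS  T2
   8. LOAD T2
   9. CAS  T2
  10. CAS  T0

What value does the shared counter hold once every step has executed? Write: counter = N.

1. LOAD T0 → mem=5 r[T0]=5 [LOAD]
2. LOAD T1 → mem=5 r[T1]=5 [LOAD]
3. CAS T0 → mem=6 r[T0]=5 [OK]
4. CAS T1 → mem=6 r[T1]=5 [RETRY]
5. LOAD T2 → mem=6 r[T2]=6 [LOAD]
6. LOAD T0 → mem=6 r[T0]=6 [LOAD]
7. CAS T2 → mem=7 r[T2]=6 [OK]
8. LOAD T2 → mem=7 r[T2]=7 [LOAD]
9. CAS T2 → mem=8 r[T2]=7 [OK]
10. CAS T0 → mem=8 r[T0]=6 [RETRY]

counter = 8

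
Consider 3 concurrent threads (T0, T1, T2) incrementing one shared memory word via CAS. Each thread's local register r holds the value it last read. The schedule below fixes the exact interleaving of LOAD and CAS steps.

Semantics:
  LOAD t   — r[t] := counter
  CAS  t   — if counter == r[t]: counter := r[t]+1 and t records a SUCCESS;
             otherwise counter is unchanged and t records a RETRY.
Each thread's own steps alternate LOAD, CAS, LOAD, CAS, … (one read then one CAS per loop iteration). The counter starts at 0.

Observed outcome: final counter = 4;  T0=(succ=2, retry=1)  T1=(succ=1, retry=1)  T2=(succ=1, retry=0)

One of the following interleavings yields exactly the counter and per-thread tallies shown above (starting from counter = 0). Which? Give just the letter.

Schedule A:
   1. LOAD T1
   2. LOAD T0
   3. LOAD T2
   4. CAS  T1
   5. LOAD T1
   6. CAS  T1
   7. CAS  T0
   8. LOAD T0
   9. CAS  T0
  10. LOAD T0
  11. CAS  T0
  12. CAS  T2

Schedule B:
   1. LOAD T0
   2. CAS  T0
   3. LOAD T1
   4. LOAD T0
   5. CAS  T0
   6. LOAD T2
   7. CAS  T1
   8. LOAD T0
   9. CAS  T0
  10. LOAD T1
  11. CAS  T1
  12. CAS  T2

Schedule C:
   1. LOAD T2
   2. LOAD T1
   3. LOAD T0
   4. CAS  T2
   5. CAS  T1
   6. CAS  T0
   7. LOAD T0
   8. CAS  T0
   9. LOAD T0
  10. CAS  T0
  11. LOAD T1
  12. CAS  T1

Run C:
T2 LOAD — after: cnt=0, r=0 — load
T1 LOAD — after: cnt=0, r=0 — load
T0 LOAD — after: cnt=0, r=0 — load
T2 CAS — after: cnt=1, r=0 — ok
T1 CAS — after: cnt=1, r=0 — retry
T0 CAS — after: cnt=1, r=0 — retry
T0 LOAD — after: cnt=1, r=1 — load
T0 CAS — after: cnt=2, r=1 — ok
T0 LOAD — after: cnt=2, r=2 — load
T0 CAS — after: cnt=3, r=2 — ok
T1 LOAD — after: cnt=3, r=3 — load
T1 CAS — after: cnt=4, r=3 — ok

C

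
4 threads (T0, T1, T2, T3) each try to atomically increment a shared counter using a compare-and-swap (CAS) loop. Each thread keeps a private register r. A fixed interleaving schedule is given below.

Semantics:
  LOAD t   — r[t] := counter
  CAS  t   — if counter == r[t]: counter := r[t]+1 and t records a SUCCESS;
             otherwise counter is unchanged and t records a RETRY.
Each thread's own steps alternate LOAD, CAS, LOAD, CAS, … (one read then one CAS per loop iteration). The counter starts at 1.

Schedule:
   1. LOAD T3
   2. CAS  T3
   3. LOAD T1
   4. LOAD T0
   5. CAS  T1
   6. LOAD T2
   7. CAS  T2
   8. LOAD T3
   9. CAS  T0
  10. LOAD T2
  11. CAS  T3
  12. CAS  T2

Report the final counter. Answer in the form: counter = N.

T3 LOAD — after: cnt=1, r=1 — load
T3 CAS — after: cnt=2, r=1 — ok
T1 LOAD — after: cnt=2, r=2 — load
T0 LOAD — after: cnt=2, r=2 — load
T1 CAS — after: cnt=3, r=2 — ok
T2 LOAD — after: cnt=3, r=3 — load
T2 CAS — after: cnt=4, r=3 — ok
T3 LOAD — after: cnt=4, r=4 — load
T0 CAS — after: cnt=4, r=2 — retry
T2 LOAD — after: cnt=4, r=4 — load
T3 CAS — after: cnt=5, r=4 — ok
T2 CAS — after: cnt=5, r=4 — retry

counter = 5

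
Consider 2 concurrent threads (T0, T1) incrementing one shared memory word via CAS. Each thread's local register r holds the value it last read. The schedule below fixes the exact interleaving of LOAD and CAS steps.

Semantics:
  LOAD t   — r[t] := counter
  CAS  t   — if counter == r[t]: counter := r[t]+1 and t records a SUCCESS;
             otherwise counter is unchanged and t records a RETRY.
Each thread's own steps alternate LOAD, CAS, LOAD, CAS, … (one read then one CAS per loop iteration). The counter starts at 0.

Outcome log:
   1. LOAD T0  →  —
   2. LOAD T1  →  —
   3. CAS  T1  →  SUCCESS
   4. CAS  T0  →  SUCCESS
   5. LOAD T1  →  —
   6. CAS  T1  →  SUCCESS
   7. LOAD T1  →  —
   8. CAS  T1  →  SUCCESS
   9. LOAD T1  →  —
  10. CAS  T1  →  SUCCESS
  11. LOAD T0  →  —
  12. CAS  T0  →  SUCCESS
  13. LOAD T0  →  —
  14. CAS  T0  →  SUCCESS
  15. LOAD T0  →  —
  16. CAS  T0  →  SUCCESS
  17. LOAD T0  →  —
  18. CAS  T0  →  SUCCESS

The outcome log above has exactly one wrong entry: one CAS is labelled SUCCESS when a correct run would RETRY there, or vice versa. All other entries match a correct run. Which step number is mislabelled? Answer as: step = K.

Reference trace:
[1] T0.load  rd  (counter 0, T0.r 0)
[2] T1.load  rd  (counter 0, T1.r 0)
[3] T1.cas  hit  (counter 1, T1.r 0)
[4] T0.cas  miss  (counter 1, T0.r 0)
[5] T1.load  rd  (counter 1, T1.r 1)
[6] T1.cas  hit  (counter 2, T1.r 1)
[7] T1.load  rd  (counter 2, T1.r 2)
[8] T1.cas  hit  (counter 3, T1.r 2)
[9] T1.load  rd  (counter 3, T1.r 3)
[10] T1.cas  hit  (counter 4, T1.r 3)
[11] T0.load  rd  (counter 4, T0.r 4)
[12] T0.cas  hit  (counter 5, T0.r 4)
[13] T0.load  rd  (counter 5, T0.r 5)
[14] T0.cas  hit  (counter 6, T0.r 5)
[15] T0.load  rd  (counter 6, T0.r 6)
[16] T0.cas  hit  (counter 7, T0.r 6)
[17] T0.load  rd  (counter 7, T0.r 7)
[18] T0.cas  hit  (counter 8, T0.r 7)
Mismatch at 4.

step = 4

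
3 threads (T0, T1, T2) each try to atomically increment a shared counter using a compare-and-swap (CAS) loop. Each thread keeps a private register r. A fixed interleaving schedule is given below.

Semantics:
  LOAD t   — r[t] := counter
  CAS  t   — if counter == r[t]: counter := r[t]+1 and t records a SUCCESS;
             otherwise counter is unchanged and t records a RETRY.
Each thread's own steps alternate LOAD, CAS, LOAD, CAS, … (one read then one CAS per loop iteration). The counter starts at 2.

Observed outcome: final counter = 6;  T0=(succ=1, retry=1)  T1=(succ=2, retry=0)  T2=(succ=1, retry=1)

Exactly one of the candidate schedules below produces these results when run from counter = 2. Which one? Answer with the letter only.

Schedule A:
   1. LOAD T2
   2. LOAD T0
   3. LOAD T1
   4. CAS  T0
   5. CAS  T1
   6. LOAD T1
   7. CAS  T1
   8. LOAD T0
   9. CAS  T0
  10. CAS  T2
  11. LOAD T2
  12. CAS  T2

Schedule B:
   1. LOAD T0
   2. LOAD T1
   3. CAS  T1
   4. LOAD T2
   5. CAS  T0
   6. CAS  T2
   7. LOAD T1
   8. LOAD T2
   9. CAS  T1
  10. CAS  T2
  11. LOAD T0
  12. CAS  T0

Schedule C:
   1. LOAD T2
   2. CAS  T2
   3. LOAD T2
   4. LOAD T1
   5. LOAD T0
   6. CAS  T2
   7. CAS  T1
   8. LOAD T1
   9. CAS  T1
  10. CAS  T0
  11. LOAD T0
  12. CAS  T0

B

Simulating candidate B:
step 1: T0 LOAD ⇒ load; ctr=2 reg=2
step 2: T1 LOAD ⇒ load; ctr=2 reg=2
step 3: T1 CAS ⇒ ok; ctr=3 reg=2
step 4: T2 LOAD ⇒ load; ctr=3 reg=3
step 5: T0 CAS ⇒ retry; ctr=3 reg=2
step 6: T2 CAS ⇒ ok; ctr=4 reg=3
step 7: T1 LOAD ⇒ load; ctr=4 reg=4
step 8: T2 LOAD ⇒ load; ctr=4 reg=4
step 9: T1 CAS ⇒ ok; ctr=5 reg=4
step 10: T2 CAS ⇒ retry; ctr=5 reg=4
step 11: T0 LOAD ⇒ load; ctr=5 reg=5
step 12: T0 CAS ⇒ ok; ctr=6 reg=5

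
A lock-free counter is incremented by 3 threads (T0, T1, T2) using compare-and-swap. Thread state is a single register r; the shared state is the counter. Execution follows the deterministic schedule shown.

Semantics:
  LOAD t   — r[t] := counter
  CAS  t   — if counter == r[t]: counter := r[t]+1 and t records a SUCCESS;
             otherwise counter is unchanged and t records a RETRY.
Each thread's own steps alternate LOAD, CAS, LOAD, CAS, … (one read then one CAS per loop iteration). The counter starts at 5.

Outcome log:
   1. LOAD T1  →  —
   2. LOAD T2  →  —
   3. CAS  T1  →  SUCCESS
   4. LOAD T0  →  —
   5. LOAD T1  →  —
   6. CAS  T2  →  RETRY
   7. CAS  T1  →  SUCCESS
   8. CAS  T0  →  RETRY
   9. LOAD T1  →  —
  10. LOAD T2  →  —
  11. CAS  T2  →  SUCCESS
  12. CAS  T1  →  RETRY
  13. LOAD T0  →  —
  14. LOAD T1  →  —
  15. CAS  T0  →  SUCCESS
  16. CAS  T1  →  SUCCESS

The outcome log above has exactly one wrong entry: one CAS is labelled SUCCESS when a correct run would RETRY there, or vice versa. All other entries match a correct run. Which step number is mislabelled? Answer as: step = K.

Correct run:
[1] T1.load  rd  (counter 5, T1.r 5)
[2] T2.load  rd  (counter 5, T2.r 5)
[3] T1.cas  hit  (counter 6, T1.r 5)
[4] T0.load  rd  (counter 6, T0.r 6)
[5] T1.load  rd  (counter 6, T1.r 6)
[6] T2.cas  miss  (counter 6, T2.r 5)
[7] T1.cas  hit  (counter 7, T1.r 6)
[8] T0.cas  miss  (counter 7, T0.r 6)
[9] T1.load  rd  (counter 7, T1.r 7)
[10] T2.load  rd  (counter 7, T2.r 7)
[11] T2.cas  hit  (counter 8, T2.r 7)
[12] T1.cas  miss  (counter 8, T1.r 7)
[13] T0.load  rd  (counter 8, T0.r 8)
[14] T1.load  rd  (counter 8, T1.r 8)
[15] T0.cas  hit  (counter 9, T0.r 8)
[16] T1.cas  miss  (counter 9, T1.r 8)
Flip is step 16.

step = 16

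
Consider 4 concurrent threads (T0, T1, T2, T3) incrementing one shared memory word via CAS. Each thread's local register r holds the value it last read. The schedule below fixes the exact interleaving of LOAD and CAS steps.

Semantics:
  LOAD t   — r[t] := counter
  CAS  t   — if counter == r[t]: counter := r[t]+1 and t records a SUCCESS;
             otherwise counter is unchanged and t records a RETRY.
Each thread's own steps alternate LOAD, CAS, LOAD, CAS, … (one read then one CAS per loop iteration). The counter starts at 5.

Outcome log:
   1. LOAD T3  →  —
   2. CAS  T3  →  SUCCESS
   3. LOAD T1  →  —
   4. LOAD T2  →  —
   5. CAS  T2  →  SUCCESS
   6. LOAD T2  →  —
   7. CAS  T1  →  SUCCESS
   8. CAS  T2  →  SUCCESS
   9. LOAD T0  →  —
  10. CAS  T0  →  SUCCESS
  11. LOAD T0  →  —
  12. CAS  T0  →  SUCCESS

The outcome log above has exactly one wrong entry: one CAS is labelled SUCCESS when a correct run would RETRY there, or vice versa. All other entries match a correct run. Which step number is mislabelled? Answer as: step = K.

step = 7

Re-executing:
step 1: T3 LOAD ⇒ load; ctr=5 reg=5
step 2: T3 CAS ⇒ ok; ctr=6 reg=5
step 3: T1 LOAD ⇒ load; ctr=6 reg=6
step 4: T2 LOAD ⇒ load; ctr=6 reg=6
step 5: T2 CAS ⇒ ok; ctr=7 reg=6
step 6: T2 LOAD ⇒ load; ctr=7 reg=7
step 7: T1 CAS ⇒ retry; ctr=7 reg=6
step 8: T2 CAS ⇒ ok; ctr=8 reg=7
step 9: T0 LOAD ⇒ load; ctr=8 reg=8
step 10: T0 CAS ⇒ ok; ctr=9 reg=8
step 11: T0 LOAD ⇒ load; ctr=9 reg=9
step 12: T0 CAS ⇒ ok; ctr=10 reg=9
Flip is step 7.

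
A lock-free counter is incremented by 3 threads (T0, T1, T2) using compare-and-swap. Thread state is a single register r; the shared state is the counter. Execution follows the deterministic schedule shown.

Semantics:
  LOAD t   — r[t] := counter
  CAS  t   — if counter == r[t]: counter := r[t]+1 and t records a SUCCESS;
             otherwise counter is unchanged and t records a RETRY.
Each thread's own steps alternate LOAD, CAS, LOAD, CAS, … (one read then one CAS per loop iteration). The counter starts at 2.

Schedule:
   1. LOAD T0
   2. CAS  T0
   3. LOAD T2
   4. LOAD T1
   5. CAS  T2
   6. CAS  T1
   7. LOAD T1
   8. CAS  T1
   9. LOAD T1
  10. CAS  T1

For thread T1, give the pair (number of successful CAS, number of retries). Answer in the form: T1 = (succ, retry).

T1 = (2, 1)

#1 T0 reads 2
#2 T0 CAS(2→3) writes; counter now 3
#3 T2 reads 3
#4 T1 reads 3
#5 T2 CAS(3→4) writes; counter now 4
#6 T1 CAS(3→4) fails; counter now 4
#7 T1 reads 4
#8 T1 CAS(4→5) writes; counter now 5
#9 T1 reads 5
#10 T1 CAS(5→6) writes; counter now 6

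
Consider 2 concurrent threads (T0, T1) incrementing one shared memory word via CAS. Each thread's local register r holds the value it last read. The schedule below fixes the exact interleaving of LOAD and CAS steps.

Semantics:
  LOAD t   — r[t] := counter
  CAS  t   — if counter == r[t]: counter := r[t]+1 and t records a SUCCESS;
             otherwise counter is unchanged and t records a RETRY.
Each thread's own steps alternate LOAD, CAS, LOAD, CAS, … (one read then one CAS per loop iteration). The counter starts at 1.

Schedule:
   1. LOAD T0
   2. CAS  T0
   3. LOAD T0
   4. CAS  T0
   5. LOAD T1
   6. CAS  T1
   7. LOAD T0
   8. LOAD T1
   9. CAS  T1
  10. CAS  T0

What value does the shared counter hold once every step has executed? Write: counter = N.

   1) LOAD T0:  M=1  r_T0=1
   2) CAS  T0:  M=2  r_T0=1 ✓
   3) LOAD T0:  M=2  r_T0=2
   4) CAS  T0:  M=3  r_T0=2 ✓
   5) LOAD T1:  M=3  r_T1=3
   6) CAS  T1:  M=4  r_T1=3 ✓
   7) LOAD T0:  M=4  r_T0=4
   8) LOAD T1:  M=4  r_T1=4
   9) CAS  T1:  M=5  r_T1=4 ✓
  10) CAS  T0:  M=5  r_T0=4 ✗

counter = 5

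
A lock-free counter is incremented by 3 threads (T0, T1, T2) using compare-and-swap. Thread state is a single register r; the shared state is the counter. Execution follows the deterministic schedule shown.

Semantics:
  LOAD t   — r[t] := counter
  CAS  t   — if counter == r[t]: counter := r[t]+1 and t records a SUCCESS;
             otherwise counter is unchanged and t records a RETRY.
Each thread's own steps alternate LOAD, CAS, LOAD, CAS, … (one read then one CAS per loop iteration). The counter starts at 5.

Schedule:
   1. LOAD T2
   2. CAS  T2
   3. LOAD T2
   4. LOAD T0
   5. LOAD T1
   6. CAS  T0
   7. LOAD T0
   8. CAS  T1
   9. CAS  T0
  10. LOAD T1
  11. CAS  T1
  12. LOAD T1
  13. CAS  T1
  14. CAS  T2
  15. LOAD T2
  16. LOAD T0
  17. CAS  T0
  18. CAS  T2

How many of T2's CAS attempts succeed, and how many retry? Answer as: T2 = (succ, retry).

step 1: T2 LOAD ⇒ load; ctr=5 reg=5
step 2: T2 CAS ⇒ ok; ctr=6 reg=5
step 3: T2 LOAD ⇒ load; ctr=6 reg=6
step 4: T0 LOAD ⇒ load; ctr=6 reg=6
step 5: T1 LOAD ⇒ load; ctr=6 reg=6
step 6: T0 CAS ⇒ ok; ctr=7 reg=6
step 7: T0 LOAD ⇒ load; ctr=7 reg=7
step 8: T1 CAS ⇒ retry; ctr=7 reg=6
step 9: T0 CAS ⇒ ok; ctr=8 reg=7
step 10: T1 LOAD ⇒ load; ctr=8 reg=8
step 11: T1 CAS ⇒ ok; ctr=9 reg=8
step 12: T1 LOAD ⇒ load; ctr=9 reg=9
step 13: T1 CAS ⇒ ok; ctr=10 reg=9
step 14: T2 CAS ⇒ retry; ctr=10 reg=6
step 15: T2 LOAD ⇒ load; ctr=10 reg=10
step 16: T0 LOAD ⇒ load; ctr=10 reg=10
step 17: T0 CAS ⇒ ok; ctr=11 reg=10
step 18: T2 CAS ⇒ retry; ctr=11 reg=10

T2 = (1, 2)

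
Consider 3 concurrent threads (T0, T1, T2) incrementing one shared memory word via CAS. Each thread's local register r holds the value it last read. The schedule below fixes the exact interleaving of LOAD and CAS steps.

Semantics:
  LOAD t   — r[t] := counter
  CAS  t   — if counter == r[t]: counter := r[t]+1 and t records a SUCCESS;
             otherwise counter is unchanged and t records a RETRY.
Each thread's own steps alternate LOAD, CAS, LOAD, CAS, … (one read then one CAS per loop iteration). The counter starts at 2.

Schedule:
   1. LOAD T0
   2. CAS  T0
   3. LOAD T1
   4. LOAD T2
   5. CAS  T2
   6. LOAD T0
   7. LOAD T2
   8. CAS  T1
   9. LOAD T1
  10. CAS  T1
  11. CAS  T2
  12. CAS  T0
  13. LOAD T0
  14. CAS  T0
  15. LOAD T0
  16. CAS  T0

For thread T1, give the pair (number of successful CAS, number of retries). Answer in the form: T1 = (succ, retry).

[1] T0.load  rd  (counter 2, T0.r 2)
[2] T0.cas  hit  (counter 3, T0.r 2)
[3] T1.load  rd  (counter 3, T1.r 3)
[4] T2.load  rd  (counter 3, T2.r 3)
[5] T2.cas  hit  (counter 4, T2.r 3)
[6] T0.load  rd  (counter 4, T0.r 4)
[7] T2.load  rd  (counter 4, T2.r 4)
[8] T1.cas  miss  (counter 4, T1.r 3)
[9] T1.load  rd  (counter 4, T1.r 4)
[10] T1.cas  hit  (counter 5, T1.r 4)
[11] T2.cas  miss  (counter 5, T2.r 4)
[12] T0.cas  miss  (counter 5, T0.r 4)
[13] T0.load  rd  (counter 5, T0.r 5)
[14] T0.cas  hit  (counter 6, T0.r 5)
[15] T0.load  rd  (counter 6, T0.r 6)
[16] T0.cas  hit  (counter 7, T0.r 6)

T1 = (1, 1)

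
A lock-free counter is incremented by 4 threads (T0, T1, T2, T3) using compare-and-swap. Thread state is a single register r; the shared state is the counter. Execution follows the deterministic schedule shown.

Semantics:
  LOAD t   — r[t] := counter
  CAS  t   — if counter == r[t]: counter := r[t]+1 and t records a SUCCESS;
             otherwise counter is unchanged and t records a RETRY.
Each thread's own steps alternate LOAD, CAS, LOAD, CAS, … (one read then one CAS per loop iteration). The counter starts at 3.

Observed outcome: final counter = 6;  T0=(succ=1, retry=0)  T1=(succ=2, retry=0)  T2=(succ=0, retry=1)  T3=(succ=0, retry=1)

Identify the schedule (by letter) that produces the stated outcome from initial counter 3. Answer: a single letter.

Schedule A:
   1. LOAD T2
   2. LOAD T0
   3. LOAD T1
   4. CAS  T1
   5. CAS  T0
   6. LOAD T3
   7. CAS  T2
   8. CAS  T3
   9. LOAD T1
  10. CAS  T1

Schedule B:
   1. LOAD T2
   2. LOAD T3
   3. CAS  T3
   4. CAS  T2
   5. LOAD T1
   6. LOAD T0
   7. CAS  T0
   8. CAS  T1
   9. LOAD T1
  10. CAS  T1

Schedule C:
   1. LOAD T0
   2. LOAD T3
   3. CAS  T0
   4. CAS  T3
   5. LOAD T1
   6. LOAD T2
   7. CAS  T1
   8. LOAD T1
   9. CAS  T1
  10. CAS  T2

C

Simulating candidate C:
   1) LOAD T0:  M=3  r_T0=3
   2) LOAD T3:  M=3  r_T3=3
   3) CAS  T0:  M=4  r_T0=3 ✓
   4) CAS  T3:  M=4  r_T3=3 ✗
   5) LOAD T1:  M=4  r_T1=4
   6) LOAD T2:  M=4  r_T2=4
   7) CAS  T1:  M=5  r_T1=4 ✓
   8) LOAD T1:  M=5  r_T1=5
   9) CAS  T1:  M=6  r_T1=5 ✓
  10) CAS  T2:  M=6  r_T2=4 ✗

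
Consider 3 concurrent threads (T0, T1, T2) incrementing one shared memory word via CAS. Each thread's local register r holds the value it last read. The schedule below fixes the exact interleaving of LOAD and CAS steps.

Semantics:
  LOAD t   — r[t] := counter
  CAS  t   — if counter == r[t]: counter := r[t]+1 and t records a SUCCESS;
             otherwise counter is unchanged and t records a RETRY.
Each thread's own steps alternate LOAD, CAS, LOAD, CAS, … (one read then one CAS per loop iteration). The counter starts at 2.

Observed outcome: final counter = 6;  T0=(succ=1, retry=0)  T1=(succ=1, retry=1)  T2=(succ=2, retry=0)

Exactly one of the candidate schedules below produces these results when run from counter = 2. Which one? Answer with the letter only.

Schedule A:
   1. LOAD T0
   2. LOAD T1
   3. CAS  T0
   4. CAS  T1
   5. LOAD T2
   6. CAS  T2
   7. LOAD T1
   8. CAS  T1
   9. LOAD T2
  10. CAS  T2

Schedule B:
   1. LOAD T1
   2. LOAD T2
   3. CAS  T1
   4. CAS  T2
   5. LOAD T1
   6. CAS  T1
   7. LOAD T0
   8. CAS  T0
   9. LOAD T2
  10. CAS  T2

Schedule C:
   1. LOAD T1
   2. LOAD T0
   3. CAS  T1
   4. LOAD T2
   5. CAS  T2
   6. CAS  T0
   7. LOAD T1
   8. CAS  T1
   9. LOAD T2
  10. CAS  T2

A

Tracing schedule A:
   1) LOAD T0:  M=2  r_T0=2
   2) LOAD T1:  M=2  r_T1=2
   3) CAS  T0:  M=3  r_T0=2 ✓
   4) CAS  T1:  M=3  r_T1=2 ✗
   5) LOAD T2:  M=3  r_T2=3
   6) CAS  T2:  M=4  r_T2=3 ✓
   7) LOAD T1:  M=4  r_T1=4
   8) CAS  T1:  M=5  r_T1=4 ✓
   9) LOAD T2:  M=5  r_T2=5
  10) CAS  T2:  M=6  r_T2=5 ✓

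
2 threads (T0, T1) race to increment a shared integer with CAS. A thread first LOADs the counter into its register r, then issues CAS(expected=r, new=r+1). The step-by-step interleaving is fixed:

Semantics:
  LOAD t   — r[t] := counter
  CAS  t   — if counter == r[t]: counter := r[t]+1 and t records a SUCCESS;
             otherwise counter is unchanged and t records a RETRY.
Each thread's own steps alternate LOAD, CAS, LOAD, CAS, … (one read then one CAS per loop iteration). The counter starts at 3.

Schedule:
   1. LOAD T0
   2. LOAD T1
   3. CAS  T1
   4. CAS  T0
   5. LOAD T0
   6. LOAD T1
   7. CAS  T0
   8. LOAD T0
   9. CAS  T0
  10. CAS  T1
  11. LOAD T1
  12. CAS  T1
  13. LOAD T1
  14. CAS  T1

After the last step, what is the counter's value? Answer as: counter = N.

counter = 8

[1] T0.load  rd  (counter 3, T0.r 3)
[2] T1.load  rd  (counter 3, T1.r 3)
[3] T1.cas  hit  (counter 4, T1.r 3)
[4] T0.cas  miss  (counter 4, T0.r 3)
[5] T0.load  rd  (counter 4, T0.r 4)
[6] T1.load  rd  (counter 4, T1.r 4)
[7] T0.cas  hit  (counter 5, T0.r 4)
[8] T0.load  rd  (counter 5, T0.r 5)
[9] T0.cas  hit  (counter 6, T0.r 5)
[10] T1.cas  miss  (counter 6, T1.r 4)
[11] T1.load  rd  (counter 6, T1.r 6)
[12] T1.cas  hit  (counter 7, T1.r 6)
[13] T1.load  rd  (counter 7, T1.r 7)
[14] T1.cas  hit  (counter 8, T1.r 7)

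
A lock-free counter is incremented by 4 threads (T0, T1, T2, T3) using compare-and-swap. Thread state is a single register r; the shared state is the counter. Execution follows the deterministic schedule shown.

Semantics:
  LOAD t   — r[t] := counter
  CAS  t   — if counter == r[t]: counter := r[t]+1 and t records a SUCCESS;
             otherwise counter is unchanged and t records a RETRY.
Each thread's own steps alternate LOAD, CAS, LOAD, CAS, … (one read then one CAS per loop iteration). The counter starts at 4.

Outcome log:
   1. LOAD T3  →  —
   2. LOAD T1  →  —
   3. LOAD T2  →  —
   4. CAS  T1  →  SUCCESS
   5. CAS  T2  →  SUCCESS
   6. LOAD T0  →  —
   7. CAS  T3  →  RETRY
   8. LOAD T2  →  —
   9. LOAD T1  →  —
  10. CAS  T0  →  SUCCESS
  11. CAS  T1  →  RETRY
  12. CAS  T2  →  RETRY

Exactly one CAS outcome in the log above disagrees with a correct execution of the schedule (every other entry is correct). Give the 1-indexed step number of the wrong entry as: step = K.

step = 5

Re-executing:
   1) LOAD T3:  M=4  r_T3=4
   2) LOAD T1:  M=4  r_T1=4
   3) LOAD T2:  M=4  r_T2=4
   4) CAS  T1:  M=5  r_T1=4 ✓
   5) CAS  T2:  M=5  r_T2=4 ✗
   6) LOAD T0:  M=5  r_T0=5
   7) CAS  T3:  M=5  r_T3=4 ✗
   8) LOAD T2:  M=5  r_T2=5
   9) LOAD T1:  M=5  r_T1=5
  10) CAS  T0:  M=6  r_T0=5 ✓
  11) CAS  T1:  M=6  r_T1=5 ✗
  12) CAS  T2:  M=6  r_T2=5 ✗
Mismatch at 5.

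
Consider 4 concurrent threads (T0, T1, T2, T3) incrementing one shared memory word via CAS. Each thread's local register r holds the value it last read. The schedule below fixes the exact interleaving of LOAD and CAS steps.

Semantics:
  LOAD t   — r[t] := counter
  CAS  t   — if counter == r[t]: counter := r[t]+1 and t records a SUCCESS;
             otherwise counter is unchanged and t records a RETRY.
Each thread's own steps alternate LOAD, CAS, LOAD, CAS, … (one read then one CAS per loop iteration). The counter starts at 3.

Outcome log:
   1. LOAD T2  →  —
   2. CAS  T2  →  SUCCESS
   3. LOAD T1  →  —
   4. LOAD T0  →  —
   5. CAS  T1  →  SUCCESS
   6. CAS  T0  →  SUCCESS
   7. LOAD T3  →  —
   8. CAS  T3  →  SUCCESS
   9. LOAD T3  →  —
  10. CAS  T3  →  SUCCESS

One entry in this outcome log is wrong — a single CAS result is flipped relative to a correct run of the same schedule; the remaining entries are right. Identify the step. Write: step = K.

Reference trace:
1. LOAD T2 → mem=3 r[T2]=3 [LOAD]
2. CAS T2 → mem=4 r[T2]=3 [OK]
3. LOAD T1 → mem=4 r[T1]=4 [LOAD]
4. LOAD T0 → mem=4 r[T0]=4 [LOAD]
5. CAS T1 → mem=5 r[T1]=4 [OK]
6. CAS T0 → mem=5 r[T0]=4 [RETRY]
7. LOAD T3 → mem=5 r[T3]=5 [LOAD]
8. CAS T3 → mem=6 r[T3]=5 [OK]
9. LOAD T3 → mem=6 r[T3]=6 [LOAD]
10. CAS T3 → mem=7 r[T3]=6 [OK]
Log disagrees first at step 6.

step = 6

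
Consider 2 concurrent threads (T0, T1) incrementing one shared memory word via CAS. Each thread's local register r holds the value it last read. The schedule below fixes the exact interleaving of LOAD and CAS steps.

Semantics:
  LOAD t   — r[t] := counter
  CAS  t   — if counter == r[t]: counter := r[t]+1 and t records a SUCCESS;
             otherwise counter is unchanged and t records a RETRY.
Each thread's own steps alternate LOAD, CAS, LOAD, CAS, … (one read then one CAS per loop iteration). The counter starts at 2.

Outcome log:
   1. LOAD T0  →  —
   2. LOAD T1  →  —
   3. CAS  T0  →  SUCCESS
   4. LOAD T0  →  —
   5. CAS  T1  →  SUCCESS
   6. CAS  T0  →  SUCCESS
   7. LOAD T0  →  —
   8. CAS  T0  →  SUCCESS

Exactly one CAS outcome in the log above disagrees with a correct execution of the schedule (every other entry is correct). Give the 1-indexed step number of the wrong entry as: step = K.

Reference trace:
#1 T0 reads 2
#2 T1 reads 2
#3 T0 CAS(2→3) writes; counter now 3
#4 T0 reads 3
#5 T1 CAS(2→3) fails; counter now 3
#6 T0 CAS(3→4) writes; counter now 4
#7 T0 reads 4
#8 T0 CAS(4→5) writes; counter now 5
Mismatch at 5.

step = 5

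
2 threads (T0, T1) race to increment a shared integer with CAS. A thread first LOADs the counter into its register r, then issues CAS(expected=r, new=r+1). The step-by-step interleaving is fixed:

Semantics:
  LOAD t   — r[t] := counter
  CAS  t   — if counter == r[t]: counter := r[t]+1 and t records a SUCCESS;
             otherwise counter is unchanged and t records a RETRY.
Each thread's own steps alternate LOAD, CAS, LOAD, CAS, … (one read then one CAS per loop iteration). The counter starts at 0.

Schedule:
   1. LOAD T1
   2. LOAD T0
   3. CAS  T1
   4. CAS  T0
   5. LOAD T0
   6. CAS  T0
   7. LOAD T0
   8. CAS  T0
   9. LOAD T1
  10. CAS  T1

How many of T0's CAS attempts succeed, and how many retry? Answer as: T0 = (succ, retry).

T0 = (2, 1)

   1) LOAD T1:  M=0  r_T1=0
   2) LOAD T0:  M=0  r_T0=0
   3) CAS  T1:  M=1  r_T1=0 ✓
   4) CAS  T0:  M=1  r_T0=0 ✗
   5) LOAD T0:  M=1  r_T0=1
   6) CAS  T0:  M=2  r_T0=1 ✓
   7) LOAD T0:  M=2  r_T0=2
   8) CAS  T0:  M=3  r_T0=2 ✓
   9) LOAD T1:  M=3  r_T1=3
  10) CAS  T1:  M=4  r_T1=3 ✓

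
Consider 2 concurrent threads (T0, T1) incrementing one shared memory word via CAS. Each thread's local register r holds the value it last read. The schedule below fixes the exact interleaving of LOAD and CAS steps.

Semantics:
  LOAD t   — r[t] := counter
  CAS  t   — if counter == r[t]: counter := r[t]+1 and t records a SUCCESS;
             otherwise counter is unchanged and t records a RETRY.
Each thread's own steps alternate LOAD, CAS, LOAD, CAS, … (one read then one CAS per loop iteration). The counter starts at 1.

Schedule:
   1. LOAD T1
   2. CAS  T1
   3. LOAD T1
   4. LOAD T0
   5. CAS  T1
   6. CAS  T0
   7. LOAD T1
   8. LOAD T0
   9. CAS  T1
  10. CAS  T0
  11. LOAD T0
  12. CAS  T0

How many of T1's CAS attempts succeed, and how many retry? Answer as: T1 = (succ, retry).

T1 = (3, 0)

[1] T1.load  rd  (counter 1, T1.r 1)
[2] T1.cas  hit  (counter 2, T1.r 1)
[3] T1.load  rd  (counter 2, T1.r 2)
[4] T0.load  rd  (counter 2, T0.r 2)
[5] T1.cas  hit  (counter 3, T1.r 2)
[6] T0.cas  miss  (counter 3, T0.r 2)
[7] T1.load  rd  (counter 3, T1.r 3)
[8] T0.load  rd  (counter 3, T0.r 3)
[9] T1.cas  hit  (counter 4, T1.r 3)
[10] T0.cas  miss  (counter 4, T0.r 3)
[11] T0.load  rd  (counter 4, T0.r 4)
[12] T0.cas  hit  (counter 5, T0.r 4)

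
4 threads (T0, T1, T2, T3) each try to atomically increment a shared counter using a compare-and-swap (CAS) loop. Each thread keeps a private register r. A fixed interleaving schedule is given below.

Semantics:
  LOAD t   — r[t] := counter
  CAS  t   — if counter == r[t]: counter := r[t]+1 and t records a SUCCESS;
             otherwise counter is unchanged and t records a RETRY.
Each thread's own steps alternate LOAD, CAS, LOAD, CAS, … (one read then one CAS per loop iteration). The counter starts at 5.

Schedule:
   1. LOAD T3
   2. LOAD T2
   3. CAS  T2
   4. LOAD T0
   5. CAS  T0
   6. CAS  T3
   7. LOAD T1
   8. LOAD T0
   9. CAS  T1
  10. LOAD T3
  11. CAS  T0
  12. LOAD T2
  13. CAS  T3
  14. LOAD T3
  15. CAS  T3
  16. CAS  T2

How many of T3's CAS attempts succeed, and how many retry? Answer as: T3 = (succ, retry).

T3 = (2, 1)

T3 LOAD — after: cnt=5, r=5 — load
T2 LOAD — after: cnt=5, r=5 — load
T2 CAS — after: cnt=6, r=5 — ok
T0 LOAD — after: cnt=6, r=6 — load
T0 CAS — after: cnt=7, r=6 — ok
T3 CAS — after: cnt=7, r=5 — retry
T1 LOAD — after: cnt=7, r=7 — load
T0 LOAD — after: cnt=7, r=7 — load
T1 CAS — after: cnt=8, r=7 — ok
T3 LOAD — after: cnt=8, r=8 — load
T0 CAS — after: cnt=8, r=7 — retry
T2 LOAD — after: cnt=8, r=8 — load
T3 CAS — after: cnt=9, r=8 — ok
T3 LOAD — after: cnt=9, r=9 — load
T3 CAS — after: cnt=10, r=9 — ok
T2 CAS — after: cnt=10, r=8 — retry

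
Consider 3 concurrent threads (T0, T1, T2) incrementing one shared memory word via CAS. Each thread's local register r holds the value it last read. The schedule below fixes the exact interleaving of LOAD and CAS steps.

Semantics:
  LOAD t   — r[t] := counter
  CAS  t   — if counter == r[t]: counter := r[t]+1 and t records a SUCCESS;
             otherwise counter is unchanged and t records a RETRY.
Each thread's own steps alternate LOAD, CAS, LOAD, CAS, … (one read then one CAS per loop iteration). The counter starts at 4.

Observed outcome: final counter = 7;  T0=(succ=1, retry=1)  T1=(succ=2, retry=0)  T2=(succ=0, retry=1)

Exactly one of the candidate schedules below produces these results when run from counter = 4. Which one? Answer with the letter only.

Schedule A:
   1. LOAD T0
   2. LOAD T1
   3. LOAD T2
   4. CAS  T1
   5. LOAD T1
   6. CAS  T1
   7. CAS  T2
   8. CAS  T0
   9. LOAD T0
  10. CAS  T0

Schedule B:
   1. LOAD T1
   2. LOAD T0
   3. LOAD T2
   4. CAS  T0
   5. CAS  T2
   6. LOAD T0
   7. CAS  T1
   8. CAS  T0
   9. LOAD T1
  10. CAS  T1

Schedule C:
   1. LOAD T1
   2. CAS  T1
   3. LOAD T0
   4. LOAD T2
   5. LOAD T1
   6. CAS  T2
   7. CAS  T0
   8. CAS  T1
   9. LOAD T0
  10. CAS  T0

A

Simulating candidate A:
step 1: T0 LOAD ⇒ load; ctr=4 reg=4
step 2: T1 LOAD ⇒ load; ctr=4 reg=4
step 3: T2 LOAD ⇒ load; ctr=4 reg=4
step 4: T1 CAS ⇒ ok; ctr=5 reg=4
step 5: T1 LOAD ⇒ load; ctr=5 reg=5
step 6: T1 CAS ⇒ ok; ctr=6 reg=5
step 7: T2 CAS ⇒ retry; ctr=6 reg=4
step 8: T0 CAS ⇒ retry; ctr=6 reg=4
step 9: T0 LOAD ⇒ load; ctr=6 reg=6
step 10: T0 CAS ⇒ ok; ctr=7 reg=6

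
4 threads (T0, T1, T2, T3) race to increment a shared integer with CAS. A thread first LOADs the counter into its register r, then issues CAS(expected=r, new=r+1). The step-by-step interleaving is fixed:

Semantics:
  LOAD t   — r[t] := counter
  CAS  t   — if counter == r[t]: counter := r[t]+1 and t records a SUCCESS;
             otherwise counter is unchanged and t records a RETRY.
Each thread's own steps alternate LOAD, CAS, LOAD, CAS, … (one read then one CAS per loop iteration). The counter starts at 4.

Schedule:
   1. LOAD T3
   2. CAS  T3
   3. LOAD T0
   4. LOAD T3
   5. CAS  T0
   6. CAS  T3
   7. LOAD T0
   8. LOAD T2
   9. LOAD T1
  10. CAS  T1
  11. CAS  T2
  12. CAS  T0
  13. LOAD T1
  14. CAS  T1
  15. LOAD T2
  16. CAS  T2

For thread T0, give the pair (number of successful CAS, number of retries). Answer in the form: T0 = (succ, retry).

T0 = (1, 1)

[1] T3.load  rd  (counter 4, T3.r 4)
[2] T3.cas  hit  (counter 5, T3.r 4)
[3] T0.load  rd  (counter 5, T0.r 5)
[4] T3.load  rd  (counter 5, T3.r 5)
[5] T0.cas  hit  (counter 6, T0.r 5)
[6] T3.cas  miss  (counter 6, T3.r 5)
[7] T0.load  rd  (counter 6, T0.r 6)
[8] T2.load  rd  (counter 6, T2.r 6)
[9] T1.load  rd  (counter 6, T1.r 6)
[10] T1.cas  hit  (counter 7, T1.r 6)
[11] T2.cas  miss  (counter 7, T2.r 6)
[12] T0.cas  miss  (counter 7, T0.r 6)
[13] T1.load  rd  (counter 7, T1.r 7)
[14] T1.cas  hit  (counter 8, T1.r 7)
[15] T2.load  rd  (counter 8, T2.r 8)
[16] T2.cas  hit  (counter 9, T2.r 8)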